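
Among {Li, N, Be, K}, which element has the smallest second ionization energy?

Be

IE_2 is the cost of taking one more electron from the +1 cation: Li⁺ is the bare [He] core; N⁺ still has 4 valence electrons; Be⁺ still has 1 valence electron; K⁺ is the bare [Ar] core.
Core electrons are held far more tightly than valence electrons, so K and Li top the IE_2 order.
Valence configurations: N⁺ [He]2s²2p², Be⁺ [He]2s¹.
The numbers (kJ/mol): Li 7298, N 2856, Be 1757, K 3052.
Hence IE_2: Be < N < K < Li.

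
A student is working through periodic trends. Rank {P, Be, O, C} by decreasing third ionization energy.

Be > O > C > P

The third ionization energy removes an electron from the +2 ion. For each element: P²⁺ still has 3 valence electrons; Be²⁺ is the bare [He] core; O²⁺ still has 4 valence electrons; C²⁺ still has 2 valence electrons.
Pulling an electron out of a noble-gas core costs far more than removing a remaining valence electron, so Be sits at the high end of IE_3.
Valence configurations: P²⁺ [Ne]3s²3p¹, O²⁺ [He]2s²2p², C²⁺ [He]2s².
Tabulated IE_3 (kJ/mol): P 2914, Be 14849, O 5300, C 4620.
Overall IE_3 order: P < C < O < Be.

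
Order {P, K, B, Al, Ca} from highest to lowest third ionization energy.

After 2 electrons have been removed, what remains? P²⁺ still has 3 valence electrons; K²⁺ is already 1 electron into the core; B²⁺ still has 1 valence electron; Al²⁺ still has 1 valence electron; Ca²⁺ is the bare [Ar] core.
Breaking into a closed-shell core is much more expensive than removing a leftover valence electron — K and Ca have the largest IE_3 here.
Valence configurations: P²⁺ [Ne]3s²3p¹, B²⁺ [He]2s¹, Al²⁺ [Ne]3s¹.
The numbers (kJ/mol): P 2914, K 4420, B 3660, Al 2745, Ca 4912.
Overall IE_3 order: Al < P < B < K < Ca.

Ca > K > B > P > Al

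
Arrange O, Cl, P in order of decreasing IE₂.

After 1 electron has been removed, what remains? O⁺ still has 5 valence electrons; Cl⁺ still has 6 valence electrons; P⁺ still has 4 valence electrons.
All are still removing valence electrons, so compare the +1 ions as you would atoms: IE_2 generally rises across a period (higher Z_eff) and falls down a group (larger shell), subject to the usual subshell exceptions.
Valence configurations: O⁺ [He]2s²2p³, Cl⁺ [Ne]3s²3p⁴, P⁺ [Ne]3s²3p².
Approximate IE_2 values (kJ/mol): O 3388, Cl 2298, P 1907.
Hence IE_2: P < Cl < O.

O, Cl, P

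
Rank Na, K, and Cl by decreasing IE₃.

IE_3 is the cost of taking one more electron from the +2 cation: Na²⁺ is already 1 electron into the core; K²⁺ is already 1 electron into the core; Cl²⁺ still has 5 valence electrons.
Breaking into a closed-shell core is much more expensive than removing a leftover valence electron — K and Na have the largest IE_3 here.
Tabulated IE_3 (kJ/mol): Na 6910, K 4420, Cl 3822.
Overall IE_3 order: Cl < K < Na.

Na > K > Cl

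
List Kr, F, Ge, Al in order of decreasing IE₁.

F is in period 2, group 17; Al is in period 3, group 13; Ge is in period 4, group 14; Kr is in period 4, group 18.
Across a period the outer electron is held more tightly (higher IE₁); down a group it sits in a higher shell, more shielded, and comes off more easily.
Here both period and group differ, so the two effects have to be weighed against each other.
Ge > Al: the two effects oppose for this pair; the across-period effect wins (762 vs 578 kJ/mol).
Kr > Ge: Kr lies to the right of Ge in period 4, so the across-period effect alone puts Kr higher.
F > Kr: period and group pull opposite ways; the down-group shift dominates (1681 vs 1351 kJ/mol).
For reference (kJ/mol): F 1681, Al 578, Ge 762, Kr 1351.
So from highest to lowest: F > Kr > Ge > Al.

F > Kr > Ge > Al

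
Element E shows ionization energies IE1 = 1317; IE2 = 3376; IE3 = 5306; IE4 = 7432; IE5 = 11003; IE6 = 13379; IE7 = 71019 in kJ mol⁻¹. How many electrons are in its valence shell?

Look for the largest jump between consecutive ionization energies: IE7/IE6 ≈ 5.3, far larger than any earlier ratio.
That jump marks the point where a core electron is being removed. So the atom has 6 valence electrons.

6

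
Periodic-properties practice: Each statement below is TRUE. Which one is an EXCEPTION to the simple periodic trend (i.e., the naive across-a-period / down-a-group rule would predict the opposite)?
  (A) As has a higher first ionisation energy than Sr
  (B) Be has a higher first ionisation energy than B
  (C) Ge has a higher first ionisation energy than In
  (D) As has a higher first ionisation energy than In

(B)

The general trend: first ionisation energy increases across a period and decreases down a group.
(A) As (period 4, group 15) vs Sr (period 5, group 2): the stated order agrees with the simple trend.
(B) Be (period 2, group 2) vs B (period 2, group 13): the stated order contradicts the simple trend.
(C) Ge (period 4, group 14) vs In (period 5, group 13): the stated order agrees with the simple trend.
(D) As (period 4, group 15) vs In (period 5, group 13): the stated order agrees with the simple trend.
The exception is (B): removing B's lone 2p electron is easier than breaking Be's filled 2s².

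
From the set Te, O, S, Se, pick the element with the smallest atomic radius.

O

O is in period 2, group 16; S is in period 3, group 16; Se is in period 4, group 16; Te is in period 5, group 16.
Moving right in a period, electrons are added to the same shell under a stronger nuclear pull, so atoms get smaller; moving down, a new shell is opened and atoms get larger.
All are in group 16, so atomic radius increases down the group.
The smallest atomic radius among these belongs to O.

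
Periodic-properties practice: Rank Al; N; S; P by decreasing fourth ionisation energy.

Al > N > P > S

The fourth ionization energy removes an electron from the +3 ion. For each element: Al³⁺ is the bare [Ne] core; N³⁺ still has 2 valence electrons; S³⁺ still has 3 valence electrons; P³⁺ still has 2 valence electrons.
Breaking into a closed-shell core is much more expensive than removing a leftover valence electron — Al has the largest IE_4 here.
Valence configurations: N³⁺ [He]2s², S³⁺ [Ne]3s²3p¹, P³⁺ [Ne]3s².
S³⁺ loses a lone 3p electron whereas P³⁺ must break into a filled 3s² pair, so IE_4(P) > IE_4(S) even though S has the higher nuclear charge.
Approximate IE_4 values (kJ/mol): Al 11577, N 7475, S 4556, P 4964.
So the fourth ionization energies run S < P < N < Al.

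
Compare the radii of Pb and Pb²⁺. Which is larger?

Pb

Forming Pb²⁺ removes 2 electrons from Pb. Fewer electrons for the same nuclear charge means less shielding and a higher Z_eff on the remaining electrons.
A cation is smaller than its parent atom: Pb²⁺ < Pb.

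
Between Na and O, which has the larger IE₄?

IE_4 is the cost of taking one more electron from the +3 cation: Na³⁺ is already 2 electrons into the core; O³⁺ still has 3 valence electrons.
Pulling an electron out of a noble-gas core costs far more than removing a remaining valence electron, so Na sits at the high end of IE_4.
Tabulated IE_4 (kJ/mol): Na 9543, O 7469.
So the fourth ionization energies run O < Na.

Na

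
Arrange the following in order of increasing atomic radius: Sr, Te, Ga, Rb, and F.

F < Ga < Te < Sr < Rb

Radius decreases left→right (rising Z_eff, same n) and increases top→bottom (higher n).
Here both period and group differ, so the two effects have to be weighed against each other.
Ga > F: both effects reinforce here, so Ga is clearly the larger of the two.
Te > Ga: period and group pull opposite ways; the down-group shift dominates (136 vs 124 pm).
Sr > Te: Sr lies to the left of Te in period 5, so the across-period effect alone puts Sr larger.
Rb > Sr: Rb lies to the left of Sr in period 5, so the across-period effect alone puts Rb larger.
Approximate values (pm): F 64, Ga 124, Rb 210, Sr 185, Te 136.
So from smallest to largest: F < Ga < Te < Sr < Rb.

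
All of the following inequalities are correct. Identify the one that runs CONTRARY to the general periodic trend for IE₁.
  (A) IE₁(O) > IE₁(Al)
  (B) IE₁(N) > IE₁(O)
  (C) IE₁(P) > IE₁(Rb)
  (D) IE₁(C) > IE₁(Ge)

The general trend: IE₁ increases across a period and decreases down a group.
(A) O (period 2, group 16) vs Al (period 3, group 13): the stated order agrees with the simple trend.
(B) N (period 2, group 15) vs O (period 2, group 16): the stated order contradicts the simple trend.
(C) P (period 3, group 15) vs Rb (period 5, group 1): the stated order agrees with the simple trend.
(D) C (period 2, group 14) vs Ge (period 4, group 14): the stated order agrees with the simple trend.
The exception is (B): pairing an electron in O's 2p⁴ costs repulsion energy, so O ionizes more easily than half-filled N (2p³).

(B)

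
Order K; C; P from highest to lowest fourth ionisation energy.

C > K > P

After 3 electrons have been removed, what remains? K³⁺ is already 2 electrons into the core; C³⁺ still has 1 valence electron; P³⁺ still has 2 valence electrons.
Usually core removal costs more than valence removal, but here the competition is close: a tightly held n=2 valence electron can cost more to remove than an n=3 core electron, so the actual values have to decide it.
Valence configurations: C³⁺ [He]2s¹, P³⁺ [Ne]3s².
The numbers (kJ/mol): K 5877, C 6223, P 4964.
Hence IE_4: P < K < C.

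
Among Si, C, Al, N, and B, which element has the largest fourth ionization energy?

Consider each +3 ion: Si³⁺ still has 1 valence electron; C³⁺ still has 1 valence electron; Al³⁺ is the bare [Ne] core; N³⁺ still has 2 valence electrons; B³⁺ is the bare [He] core.
Pulling an electron out of a noble-gas core costs far more than removing a remaining valence electron, so Al and B sit at the high end of IE_4.
Valence configurations: Si³⁺ [Ne]3s¹, C³⁺ [He]2s¹, N³⁺ [He]2s².
The numbers (kJ/mol): Si 4356, C 6223, Al 11577, N 7475, B 25026.
So the fourth ionization energies run Si < C < N < Al < B.

B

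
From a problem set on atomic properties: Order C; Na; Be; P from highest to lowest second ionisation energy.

IE_2 is the cost of taking one more electron from the +1 cation: C⁺ still has 3 valence electrons; Na⁺ is the bare [Ne] core; Be⁺ still has 1 valence electron; P⁺ still has 4 valence electrons.
Pulling an electron out of a noble-gas core costs far more than removing a remaining valence electron, so Na sits at the high end of IE_2.
Valence configurations: C⁺ [He]2s²2p¹, Be⁺ [He]2s¹, P⁺ [Ne]3s²3p².
Tabulated IE_2 (kJ/mol): C 2353, Na 4562, Be 1757, P 1907.
So the second ionization energies run Be < P < C < Na.

Na > C > P > Be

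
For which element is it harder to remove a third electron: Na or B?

The third ionization energy removes an electron from the +2 ion. For each element: Na²⁺ is already 1 electron into the core; B²⁺ still has 1 valence electron.
Core electrons are held far more tightly than valence electrons, so Na tops the IE_3 order.
The numbers (kJ/mol): Na 6910, B 3660.
Putting it together, IE_3: B < Na.

Na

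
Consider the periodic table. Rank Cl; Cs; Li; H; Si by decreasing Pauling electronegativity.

H is in period 1, group 1; Li is in period 2, group 1; Si is in period 3, group 14; Cl is in period 3, group 17; Cs is in period 6, group 1.
Electronegativity increases across a period and decreases down a group, tracking effective nuclear charge and atomic size.
Here both period and group differ, so the two effects have to be weighed against each other.
Li > Cs: they share group 1; the group trend gives Li the larger value.
Si > Li: the two effects oppose for this pair; the across-period effect wins (1.90 vs 0.98).
H > Si: period and group pull opposite ways; the down-group shift dominates (2.20 vs 1.90).
Cl > H: period and group pull opposite ways; the across-period shift dominates (3.16 vs 2.20).
Tabulated electronegativity (Pauling): H 2.20, Li 0.98, Si 1.90, Cl 3.16, Cs 0.79.
So from highest to lowest: Cl > H > Si > Li > Cs.

Cl > H > Si > Li > Cs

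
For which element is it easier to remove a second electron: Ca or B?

Ca

After 1 electron has been removed, what remains? Ca⁺ still has 1 valence electron; B⁺ still has 2 valence electrons.
All are still removing valence electrons, so compare the +1 ions as you would atoms: IE_2 generally rises across a period (higher Z_eff) and falls down a group (larger shell), subject to the usual subshell exceptions.
Valence configurations: Ca⁺ [Ar]4s¹, B⁺ [He]2s².
Tabulated IE_2 (kJ/mol): Ca 1145, B 2427.
Overall IE_2 order: Ca < B.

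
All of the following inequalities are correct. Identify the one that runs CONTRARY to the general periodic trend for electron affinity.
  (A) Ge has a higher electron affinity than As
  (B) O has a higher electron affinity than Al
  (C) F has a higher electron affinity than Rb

(A)

The general trend: electron affinity increases across a period and decreases down a group.
(A) Ge (period 4, group 14) vs As (period 4, group 15): the stated order contradicts the simple trend.
(B) O (period 2, group 16) vs Al (period 3, group 13): the stated order agrees with the simple trend.
(C) F (period 2, group 17) vs Rb (period 5, group 1): the stated order agrees with the simple trend.
The exception is (A): adding an electron to As's half-filled 4p³ is unfavourable, so Ge (4p²) has the more exothermic EA.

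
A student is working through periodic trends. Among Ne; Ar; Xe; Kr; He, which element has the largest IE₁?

He is in period 1, group 18; Ne is in period 2, group 18; Ar is in period 3, group 18; Kr is in period 4, group 18; Xe is in period 5, group 18.
IE₁ increases left→right with effective nuclear charge and decreases top→bottom as the valence shell moves farther out.
All are in group 18, so first ionization energy increases up the group.
The largest IE₁ among these belongs to He.

He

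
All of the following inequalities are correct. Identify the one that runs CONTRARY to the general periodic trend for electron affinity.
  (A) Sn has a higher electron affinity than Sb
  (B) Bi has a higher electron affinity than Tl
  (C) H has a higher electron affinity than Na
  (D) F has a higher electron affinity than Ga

(A)

The general trend: electron affinity increases across a period and decreases down a group.
(A) Sn (period 5, group 14) vs Sb (period 5, group 15): the stated order contradicts the simple trend.
(B) Bi (period 6, group 15) vs Tl (period 6, group 13): the stated order agrees with the simple trend.
(C) H (period 1, group 1) vs Na (period 3, group 1): the stated order agrees with the simple trend.
(D) F (period 2, group 17) vs Ga (period 4, group 13): the stated order agrees with the simple trend.
The exception is (A): adding an electron to Sb's half-filled 5p³ is unfavourable, so Sn has the more exothermic EA.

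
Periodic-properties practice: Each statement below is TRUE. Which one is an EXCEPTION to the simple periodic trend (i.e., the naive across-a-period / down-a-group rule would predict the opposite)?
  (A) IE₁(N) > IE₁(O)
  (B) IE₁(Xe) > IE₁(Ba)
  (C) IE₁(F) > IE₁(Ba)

The general trend: first ionisation energy increases across a period and decreases down a group.
(A) N (period 2, group 15) vs O (period 2, group 16): the stated order contradicts the simple trend.
(B) Xe (period 5, group 18) vs Ba (period 6, group 2): the stated order agrees with the simple trend.
(C) F (period 2, group 17) vs Ba (period 6, group 2): the stated order agrees with the simple trend.
The exception is (A): pairing an electron in O's 2p⁴ costs repulsion energy, so O ionizes more easily than half-filled N (2p³).

(A)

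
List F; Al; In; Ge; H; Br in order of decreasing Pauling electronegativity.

H is in period 1, group 1; F is in period 2, group 17; Al is in period 3, group 13; Ge is in period 4, group 14; Br is in period 4, group 17; In is in period 5, group 13.
Electronegativity increases across a period and decreases down a group, tracking effective nuclear charge and atomic size.
Here both period and group differ, so the two effects have to be weighed against each other.
In > Al: this pair runs against the simple trend — see the exception note.
Ge > In: relative to In, both the across-period and down-group shifts push Ge's electronegativity up.
H > Ge: the two effects oppose for this pair; the down-group effect wins (2.20 vs 2.01).
Br > H: the two effects oppose for this pair; the across-period effect wins (2.96 vs 2.20).
F > Br: F sits above Br in group 17, so the down-group effect alone puts F higher.
Note the exception: In has a higher electronegativity than Al, contrary to the simple trend — poor shielding by filled d (and f) subshells raises the heavier element's effective nuclear charge more than the simple down-group trend predicts.
Tabulated electronegativity (Pauling): H 2.20, F 3.98, Al 1.61, Ge 2.01, Br 2.96, In 1.78.
So from highest to lowest: F > Br > H > Ge > In > Al.

F, Br, H, Ge, In, Al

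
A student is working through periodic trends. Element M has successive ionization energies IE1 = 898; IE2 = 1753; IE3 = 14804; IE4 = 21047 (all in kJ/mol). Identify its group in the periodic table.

Look for the largest jump between consecutive ionization energies: IE3/IE2 ≈ 8.4, far larger than any earlier ratio.
That jump marks the point where a core electron is being removed. So the atom has 2 valence electrons.
A main-group element with 2 valence electrons is in group 2.

Group 2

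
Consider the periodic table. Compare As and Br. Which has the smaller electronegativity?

Atoms toward the upper right of the periodic table pull bonding electrons most strongly.
All lie in period 4, so electronegativity increases left to right.
So As has the smaller electronegativity (As < Br).

As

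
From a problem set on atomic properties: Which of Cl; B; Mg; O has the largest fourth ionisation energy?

The fourth ionization energy removes an electron from the +3 ion. For each element: Cl³⁺ still has 4 valence electrons; B³⁺ is the bare [He] core; Mg³⁺ is already 1 electron into the core; O³⁺ still has 3 valence electrons.
Core electrons are held far more tightly than valence electrons, so Mg and B top the IE_4 order.
Valence configurations: Cl³⁺ [Ne]3s²3p², O³⁺ [He]2s²2p¹.
The numbers (kJ/mol): Cl 5159, B 25026, Mg 10543, O 7469.
So the fourth ionization energies run Cl < O < Mg < B.

B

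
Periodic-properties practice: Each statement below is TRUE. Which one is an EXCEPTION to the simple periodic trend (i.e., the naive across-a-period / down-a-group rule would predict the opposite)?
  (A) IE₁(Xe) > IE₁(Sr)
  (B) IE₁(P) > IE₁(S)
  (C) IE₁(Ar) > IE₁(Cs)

(B)

The general trend: first ionisation energy increases across a period and decreases down a group.
(A) Xe (period 5, group 18) vs Sr (period 5, group 2): the stated order agrees with the simple trend.
(B) P (period 3, group 15) vs S (period 3, group 16): the stated order contradicts the simple trend.
(C) Ar (period 3, group 18) vs Cs (period 6, group 1): the stated order agrees with the simple trend.
The exception is (B): S (3p⁴) ionizes more easily than half-filled P (3p³) because the paired 3p electron in S is pushed out by e⁻–e⁻ repulsion.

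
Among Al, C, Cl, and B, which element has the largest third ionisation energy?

Consider each +2 ion: Al²⁺ still has 1 valence electron; C²⁺ still has 2 valence electrons; Cl²⁺ still has 5 valence electrons; B²⁺ still has 1 valence electron.
All are still removing valence electrons, so compare the +2 ions as you would atoms: IE_3 generally rises across a period (higher Z_eff) and falls down a group (larger shell), subject to the usual subshell exceptions.
Valence configurations: Al²⁺ [Ne]3s¹, C²⁺ [He]2s², Cl²⁺ [Ne]3s²3p³, B²⁺ [He]2s¹.
Approximate IE_3 values (kJ/mol): Al 2745, C 4620, Cl 3822, B 3660.
Hence IE_3: Al < B < Cl < C.

C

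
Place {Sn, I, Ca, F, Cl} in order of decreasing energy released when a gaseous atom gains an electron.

F is in period 2, group 17; Cl is in period 3, group 17; Ca is in period 4, group 2; Sn is in period 5, group 14; I is in period 5, group 17.
EA tends to increase across a period and decrease down a group, though the pattern is less regular than for IE or radius.
Neither a single period nor a single group — weigh both effects.
Sn > Ca: the two effects oppose for this pair; the across-period effect wins (107 vs 2 kJ/mol).
I > Sn: both are in period 5; the period trend gives I the larger value.
F > I: they share group 17; the group trend gives F the larger value.
Cl > F: this pair runs against the simple trend — see the exception note.
Note the exception: Cl has a higher electron affinity than F, contrary to the simple trend — F's small 2p subshell makes the incoming electron feel strong e⁻–e⁻ repulsion, so Cl actually releases more energy on gaining an electron.
Tabulated electron affinity (kJ/mol): F 328, Cl 349, Ca 2, Sn 107, I 295.
So from highest to lowest: Cl > F > I > Sn > Ca.

Cl, F, I, Sn, Ca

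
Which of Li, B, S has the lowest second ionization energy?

S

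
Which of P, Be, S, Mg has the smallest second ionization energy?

Consider each +1 ion: P⁺ still has 4 valence electrons; Be⁺ still has 1 valence electron; S⁺ still has 5 valence electrons; Mg⁺ still has 1 valence electron.
All are still removing valence electrons, so compare the +1 ions as you would atoms: IE_2 generally rises across a period (higher Z_eff) and falls down a group (larger shell), subject to the usual subshell exceptions.
Valence configurations: P⁺ [Ne]3s²3p², Be⁺ [He]2s¹, S⁺ [Ne]3s²3p³, Mg⁺ [Ne]3s¹.
Approximate IE_2 values (kJ/mol): P 1907, Be 1757, S 2252, Mg 1451.
So the second ionization energies run Mg < Be < P < S.

Mg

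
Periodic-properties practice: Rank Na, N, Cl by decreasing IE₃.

Na, N, Cl

The third ionization energy removes an electron from the +2 ion. For each element: Na²⁺ is already 1 electron into the core; N²⁺ still has 3 valence electrons; Cl²⁺ still has 5 valence electrons.
Breaking into a closed-shell core is much more expensive than removing a leftover valence electron — Na has the largest IE_3 here.
Valence configurations: N²⁺ [He]2s²2p¹, Cl²⁺ [Ne]3s²3p³.
Tabulated IE_3 (kJ/mol): Na 6910, N 4578, Cl 3822.
Putting it together, IE_3: Cl < N < Na.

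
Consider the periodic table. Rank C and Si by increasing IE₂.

Si, C

IE_2 is the cost of taking one more electron from the +1 cation: C⁺ still has 3 valence electrons; Si⁺ still has 3 valence electrons.
All are still removing valence electrons, so compare the +1 ions as you would atoms: IE_2 generally rises across a period (higher Z_eff) and falls down a group (larger shell), subject to the usual subshell exceptions.
Valence configurations: C⁺ [He]2s²2p¹, Si⁺ [Ne]3s²3p¹.
Approximate IE_2 values (kJ/mol): C 2353, Si 1577.
Hence IE_2: Si < C.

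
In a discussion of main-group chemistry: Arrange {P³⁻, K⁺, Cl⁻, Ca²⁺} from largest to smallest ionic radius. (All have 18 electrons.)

P³⁻ > Cl⁻ > K⁺ > Ca²⁺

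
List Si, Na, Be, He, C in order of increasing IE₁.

Na < Si < Be < C < He

He is in period 1, group 18; Be is in period 2, group 2; C is in period 2, group 14; Na is in period 3, group 1; Si is in period 3, group 14.
Across a period the outer electron is held more tightly (higher IE₁); down a group it sits in a higher shell, more shielded, and comes off more easily.
Neither a single period nor a single group — weigh both effects.
Si > Na: Si lies to the right of Na in period 3, so the across-period effect alone puts Si higher.
Be > Si: period and group pull opposite ways; the down-group shift dominates (900 vs 786 kJ/mol).
C > Be: both are in period 2; the period trend gives C the larger value.
He > C: both effects reinforce here, so He is clearly the higher of the two.
Approximate values (kJ/mol): He 2372, Be 900, C 1086, Na 496, Si 786.
So from lowest to highest: Na < Si < Be < C < He.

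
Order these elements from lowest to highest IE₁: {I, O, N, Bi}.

Bi < I < O < N

N is in period 2, group 15; O is in period 2, group 16; I is in period 5, group 17; Bi is in period 6, group 15.
Across a period the outer electron is held more tightly (higher IE₁); down a group it sits in a higher shell, more shielded, and comes off more easily.
These span different periods and groups, so the two trends combine.
I > Bi: relative to Bi, both the across-period and down-group shifts push I's first ionization energy up.
O > I: period and group pull opposite ways; the down-group shift dominates (1314 vs 1008 kJ/mol).
N > O: this pair runs against the simple trend — see the exception note.
Note the exception: N has a higher first ionization energy than O, contrary to the simple trend — pairing an electron in O's 2p⁴ costs repulsion energy, so O ionizes more easily than half-filled N (2p³).
Approximate values (kJ/mol): N 1402, O 1314, I 1008, Bi 703.
So from lowest to highest: Bi < I < O < N.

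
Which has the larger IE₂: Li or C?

The second ionization energy removes an electron from the +1 ion. For each element: Li⁺ is the bare [He] core; C⁺ still has 3 valence electrons.
Core electrons are held far more tightly than valence electrons, so Li tops the IE_2 order.
The numbers (kJ/mol): Li 7298, C 2353.
So the second ionization energies run C < Li.

Li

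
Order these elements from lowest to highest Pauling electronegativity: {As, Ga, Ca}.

Ca < Ga < As

Ca is in period 4, group 2; Ga is in period 4, group 13; As is in period 4, group 15.
Smaller atoms with higher effective nuclear charge are more electronegative.
All lie in period 4, so electronegativity increases left to right.
So from lowest to highest: Ca < Ga < As.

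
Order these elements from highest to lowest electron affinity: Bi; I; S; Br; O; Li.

Br, I, S, O, Bi, Li

Li is in period 2, group 1; O is in period 2, group 16; S is in period 3, group 16; Br is in period 4, group 17; I is in period 5, group 17; Bi is in period 6, group 15.
Atoms with high Z_eff and room in the valence shell (especially the halogens) have the most exothermic electron affinities.
These span different periods and groups, so the two trends combine.
Bi > Li: period and group pull opposite ways; the across-period shift dominates (91 vs 60 kJ/mol).
O > Bi: relative to Bi, both the across-period and down-group shifts push O's electron affinity up.
S > O: this pair runs against the simple trend — see the exception note.
I > S: the two effects oppose for this pair; the across-period effect wins (295 vs 200 kJ/mol).
Br > I: Br sits above I in group 17, so the down-group effect alone puts Br higher.
Note the exception: S has a higher electron affinity than O, contrary to the simple trend — the compact 2p subshell of O repels the added electron more than S's larger 3p does.
Approximate values (kJ/mol): Li 60, O 141, S 200, Br 325, I 295, Bi 91.
So from highest to lowest: Br > I > S > O > Bi > Li.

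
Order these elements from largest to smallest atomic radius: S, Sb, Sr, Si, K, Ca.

Si is in period 3, group 14; S is in period 3, group 16; K is in period 4, group 1; Ca is in period 4, group 2; Sr is in period 5, group 2; Sb is in period 5, group 15.
Moving right in a period, electrons are added to the same shell under a stronger nuclear pull, so atoms get smaller; moving down, a new shell is opened and atoms get larger.
Neither a single period nor a single group — weigh both effects.
Si > S: Si lies to the left of S in period 3, so the across-period effect alone puts Si larger.
Sb > Si: period and group pull opposite ways; the down-group shift dominates (140 vs 116 pm).
Ca > Sb: the two effects oppose for this pair; the across-period effect wins (171 vs 140 pm).
Sr > Ca: Sr sits below Ca in group 2, so the down-group effect alone puts Sr larger.
K > Sr: period and group pull opposite ways; the across-period shift dominates (196 vs 185 pm).
Approximate values (pm): Si 116, S 103, K 196, Ca 171, Sr 185, Sb 140.
So from largest to smallest: K > Sr > Ca > Sb > Si > S.

K, Sr, Ca, Sb, Si, S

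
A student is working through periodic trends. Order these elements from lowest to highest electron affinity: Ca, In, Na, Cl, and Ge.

Ca, In, Na, Ge, Cl

Na is in period 3, group 1; Cl is in period 3, group 17; Ca is in period 4, group 2; Ge is in period 4, group 14; In is in period 5, group 13.
EA tends to increase across a period and decrease down a group, though the pattern is less regular than for IE or radius.
These span different periods and groups, so the two trends combine.
In > Ca: the two effects oppose for this pair; the across-period effect wins (29 vs 2 kJ/mol).
Na > In: the two effects oppose for this pair; the down-group effect wins (53 vs 29 kJ/mol).
Ge > Na: the two effects oppose for this pair; the across-period effect wins (119 vs 53 kJ/mol).
Cl > Ge: relative to Ge, both the across-period and down-group shifts push Cl's electron affinity up.
Tabulated electron affinity (kJ/mol): Na 53, Cl 349, Ca 2, Ge 119, In 29.
So from lowest to highest: Ca < In < Na < Ge < Cl.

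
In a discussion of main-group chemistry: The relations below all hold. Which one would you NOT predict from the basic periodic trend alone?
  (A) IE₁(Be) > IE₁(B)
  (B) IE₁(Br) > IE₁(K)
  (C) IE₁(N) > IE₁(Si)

The general trend: first ionisation energy increases across a period and decreases down a group.
(A) Be (period 2, group 2) vs B (period 2, group 13): the stated order contradicts the simple trend.
(B) Br (period 4, group 17) vs K (period 4, group 1): the stated order agrees with the simple trend.
(C) N (period 2, group 15) vs Si (period 3, group 14): the stated order agrees with the simple trend.
The exception is (A): removing B's lone 2p electron is easier than breaking Be's filled 2s².

(A)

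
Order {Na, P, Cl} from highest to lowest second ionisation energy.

Na > Cl > P

The second ionization energy removes an electron from the +1 ion. For each element: Na⁺ is the bare [Ne] core; P⁺ still has 4 valence electrons; Cl⁺ still has 6 valence electrons.
Core electrons are held far more tightly than valence electrons, so Na tops the IE_2 order.
Valence configurations: P⁺ [Ne]3s²3p², Cl⁺ [Ne]3s²3p⁴.
The numbers (kJ/mol): Na 4562, P 1907, Cl 2298.
So the second ionization energies run P < Cl < Na.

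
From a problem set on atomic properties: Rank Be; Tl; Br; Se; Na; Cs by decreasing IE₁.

Br, Se, Be, Tl, Na, Cs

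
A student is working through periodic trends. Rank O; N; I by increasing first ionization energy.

N is in period 2, group 15; O is in period 2, group 16; I is in period 5, group 17.
First ionization energy rises across a period (greater Z_eff holds electrons more tightly) and falls down a group (valence electrons are farther from the nucleus).
Neither a single period nor a single group — weigh both effects.
O > I: the two effects oppose for this pair; the down-group effect wins (1314 vs 1008 kJ/mol).
N > O: this pair runs against the simple trend — see the exception note.
Note the exception: N has a higher first ionization energy than O, contrary to the simple trend — pairing an electron in O's 2p⁴ costs repulsion energy, so O ionizes more easily than half-filled N (2p³).
Approximate values (kJ/mol): N 1402, O 1314, I 1008.
So from lowest to highest: I < O < N.

I < O < N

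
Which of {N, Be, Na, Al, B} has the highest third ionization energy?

Be

Consider each +2 ion: N²⁺ still has 3 valence electrons; Be²⁺ is the bare [He] core; Na²⁺ is already 1 electron into the core; Al²⁺ still has 1 valence electron; B²⁺ still has 1 valence electron.
Breaking into a closed-shell core is much more expensive than removing a leftover valence electron — Na and Be have the largest IE_3 here.
Valence configurations: N²⁺ [He]2s²2p¹, Al²⁺ [Ne]3s¹, B²⁺ [He]2s¹.
Tabulated IE_3 (kJ/mol): N 4578, Be 14849, Na 6910, Al 2745, B 3660.
Hence IE_3: Al < B < N < Na < Be.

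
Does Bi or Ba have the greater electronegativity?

Bi

Smaller atoms with higher effective nuclear charge are more electronegative.
All lie in period 6, so electronegativity increases left to right.
So Bi has the greater electronegativity (Bi > Ba).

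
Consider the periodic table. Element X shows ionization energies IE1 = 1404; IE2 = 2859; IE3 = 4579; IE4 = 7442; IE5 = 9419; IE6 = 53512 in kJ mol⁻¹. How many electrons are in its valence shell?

Look for the largest jump between consecutive ionization energies: IE6/IE5 ≈ 5.7, far larger than any earlier ratio.
That jump marks the point where a core electron is being removed. So the atom has 5 valence electrons.

5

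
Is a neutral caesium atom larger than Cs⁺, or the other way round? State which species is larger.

Cs

Forming Cs⁺ removes 1 electron from Cs. Fewer electrons for the same nuclear charge means less shielding and a higher Z_eff on the remaining electrons, and for main-group metals the entire outer shell is lost.
A cation is smaller than its parent atom: Cs⁺ < Cs.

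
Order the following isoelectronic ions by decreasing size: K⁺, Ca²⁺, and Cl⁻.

Cl⁻ > K⁺ > Ca²⁺

All of these have 18 electrons, so size is governed by nuclear charge alone: the more protons, the stronger the pull on the same electron cloud, and the smaller the ion.
Nuclear charges: Ca²⁺ (Z=20), K⁺ (Z=19), Cl⁻ (Z=17).
Largest to smallest: Cl⁻ > K⁺ > Ca²⁺.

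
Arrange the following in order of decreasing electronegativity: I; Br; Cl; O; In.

O, Cl, Br, I, In

O is in period 2, group 16; Cl is in period 3, group 17; Br is in period 4, group 17; In is in period 5, group 13; I is in period 5, group 17.
Smaller atoms with higher effective nuclear charge are more electronegative.
Neither a single period nor a single group — weigh both effects.
I > In: I lies to the right of In in period 5, so the across-period effect alone puts I higher.
Br > I: Br sits above I in group 17, so the down-group effect alone puts Br higher.
Cl > Br: Cl sits above Br in group 17, so the down-group effect alone puts Cl higher.
O > Cl: period and group pull opposite ways; the down-group shift dominates (3.44 vs 3.16).
Approximate values (Pauling): O 3.44, Cl 3.16, Br 2.96, In 1.78, I 2.66.
So from highest to lowest: O > Cl > Br > I > In.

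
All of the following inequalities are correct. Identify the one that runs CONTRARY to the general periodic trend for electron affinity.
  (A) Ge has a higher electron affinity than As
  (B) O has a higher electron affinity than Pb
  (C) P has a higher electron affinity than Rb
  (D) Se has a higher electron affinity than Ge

(A)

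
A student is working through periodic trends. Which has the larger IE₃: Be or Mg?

Be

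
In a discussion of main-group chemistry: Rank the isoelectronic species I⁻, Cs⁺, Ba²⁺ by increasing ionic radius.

All of these have 54 electrons, so size is governed by nuclear charge alone: the more protons, the stronger the pull on the same electron cloud, and the smaller the ion.
Nuclear charges: Ba²⁺ (Z=56), Cs⁺ (Z=55), I⁻ (Z=53).
Smallest to largest: Ba²⁺ < Cs⁺ < I⁻.

Ba²⁺ < Cs⁺ < I⁻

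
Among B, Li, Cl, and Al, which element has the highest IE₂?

The second ionization energy removes an electron from the +1 ion. For each element: B⁺ still has 2 valence electrons; Li⁺ is the bare [He] core; Cl⁺ still has 6 valence electrons; Al⁺ still has 2 valence electrons.
Core electrons are held far more tightly than valence electrons, so Li tops the IE_2 order.
Valence configurations: B⁺ [He]2s², Cl⁺ [Ne]3s²3p⁴, Al⁺ [Ne]3s².
The numbers (kJ/mol): B 2427, Li 7298, Cl 2298, Al 1817.
Putting it together, IE_2: Al < Cl < B < Li.

Li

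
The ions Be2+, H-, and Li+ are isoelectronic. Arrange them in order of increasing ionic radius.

Be2+, Li+, H-

All of these have 2 electrons, so size is governed by nuclear charge alone: the more protons, the stronger the pull on the same electron cloud, and the smaller the ion.
Nuclear charges: Be2+ (Z=4), Li+ (Z=3), H- (Z=1).
Smallest to largest: Be2+ < Li+ < H-.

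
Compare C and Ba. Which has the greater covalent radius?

Ba

C is in period 2, group 14; Ba is in period 6, group 2.
Radius decreases left→right (rising Z_eff, same n) and increases top→bottom (higher n).
These span different periods and groups, so the two trends combine.
Ba > C: both effects reinforce here, so Ba is clearly the larger of the two.
For reference (pm): C 75, Ba 196.
So Ba has the greater covalent radius (Ba > C).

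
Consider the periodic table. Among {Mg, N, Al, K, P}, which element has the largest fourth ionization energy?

Al

The fourth ionization energy removes an electron from the +3 ion. For each element: Mg³⁺ is already 1 electron into the core; N³⁺ still has 2 valence electrons; Al³⁺ is the bare [Ne] core; K³⁺ is already 2 electrons into the core; P³⁺ still has 2 valence electrons.
Usually core removal costs more than valence removal, but here the competition is close: a tightly held n=2 valence electron can cost more to remove than an n=3 core electron, so the actual values have to decide it.
Valence configurations: N³⁺ [He]2s², P³⁺ [Ne]3s².
The numbers (kJ/mol): Mg 10543, N 7475, Al 11577, K 5877, P 4964.
Putting it together, IE_4: P < K < N < Mg < Al.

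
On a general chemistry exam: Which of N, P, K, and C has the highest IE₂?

K

IE_2 is the cost of taking one more electron from the +1 cation: N⁺ still has 4 valence electrons; P⁺ still has 4 valence electrons; K⁺ is the bare [Ar] core; C⁺ still has 3 valence electrons.
Breaking into a closed-shell core is much more expensive than removing a leftover valence electron — K has the largest IE_2 here.
Valence configurations: N⁺ [He]2s²2p², P⁺ [Ne]3s²3p², C⁺ [He]2s²2p¹.
Approximate IE_2 values (kJ/mol): N 2856, P 1907, K 3052, C 2353.
Overall IE_2 order: P < C < N < K.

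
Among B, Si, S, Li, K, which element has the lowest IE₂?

Si

After 1 electron has been removed, what remains? B⁺ still has 2 valence electrons; Si⁺ still has 3 valence electrons; S⁺ still has 5 valence electrons; Li⁺ is the bare [He] core; K⁺ is the bare [Ar] core.
Breaking into a closed-shell core is much more expensive than removing a leftover valence electron — K and Li have the largest IE_2 here.
Valence configurations: B⁺ [He]2s², Si⁺ [Ne]3s²3p¹, S⁺ [Ne]3s²3p³.
Tabulated IE_2 (kJ/mol): B 2427, Si 1577, S 2252, Li 7298, K 3052.
Hence IE_2: Si < S < B < K < Li.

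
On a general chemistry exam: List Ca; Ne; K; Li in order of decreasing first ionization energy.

Li is in period 2, group 1; Ne is in period 2, group 18; K is in period 4, group 1; Ca is in period 4, group 2.
Across a period the outer electron is held more tightly (higher IE₁); down a group it sits in a higher shell, more shielded, and comes off more easily.
Neither a single period nor a single group — weigh both effects.
Li > K: Li sits above K in group 1, so the down-group effect alone puts Li higher.
Ca > Li: period and group pull opposite ways; the across-period shift dominates (590 vs 520 kJ/mol).
Ne > Ca: both effects reinforce here, so Ne is clearly the higher of the two.
Tabulated first ionization energy (kJ/mol): Li 520, Ne 2081, K 419, Ca 590.
So from highest to lowest: Ne > Ca > Li > K.

Ne > Ca > Li > K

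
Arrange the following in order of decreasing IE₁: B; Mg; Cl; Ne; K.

Ne > Cl > B > Mg > K

B is in period 2, group 13; Ne is in period 2, group 18; Mg is in period 3, group 2; Cl is in period 3, group 17; K is in period 4, group 1.
IE₁ increases left→right with effective nuclear charge and decreases top→bottom as the valence shell moves farther out.
These span different periods and groups, so the two trends combine.
Mg > K: both effects reinforce here, so Mg is clearly the higher of the two.
B > Mg: both effects reinforce here, so B is clearly the higher of the two.
Cl > B: the two effects oppose for this pair; the across-period effect wins (1251 vs 801 kJ/mol).
Ne > Cl: relative to Cl, both the across-period and down-group shifts push Ne's first ionization energy up.
For reference (kJ/mol): B 801, Ne 2081, Mg 738, Cl 1251, K 419.
So from highest to lowest: Ne > Cl > B > Mg > K.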